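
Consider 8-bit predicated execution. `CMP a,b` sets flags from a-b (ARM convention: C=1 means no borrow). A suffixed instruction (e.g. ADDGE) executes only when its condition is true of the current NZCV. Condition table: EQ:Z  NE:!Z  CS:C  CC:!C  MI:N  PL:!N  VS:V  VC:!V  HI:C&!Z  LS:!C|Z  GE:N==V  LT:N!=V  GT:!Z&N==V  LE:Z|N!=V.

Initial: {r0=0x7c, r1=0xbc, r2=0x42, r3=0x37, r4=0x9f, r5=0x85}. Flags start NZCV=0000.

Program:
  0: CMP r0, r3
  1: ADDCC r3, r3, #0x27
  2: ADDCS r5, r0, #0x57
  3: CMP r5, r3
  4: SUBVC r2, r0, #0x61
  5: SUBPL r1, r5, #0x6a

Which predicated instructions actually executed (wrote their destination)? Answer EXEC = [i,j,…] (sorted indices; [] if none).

EXEC = [2,4]

0: ✓ CMP  NZCV=0010
1: · ADDCC
2: ✓ ADDCS  r5←0xd3
3: ✓ CMP  NZCV=1010
4: ✓ SUBVC  r2←0x1b
5: · SUBPL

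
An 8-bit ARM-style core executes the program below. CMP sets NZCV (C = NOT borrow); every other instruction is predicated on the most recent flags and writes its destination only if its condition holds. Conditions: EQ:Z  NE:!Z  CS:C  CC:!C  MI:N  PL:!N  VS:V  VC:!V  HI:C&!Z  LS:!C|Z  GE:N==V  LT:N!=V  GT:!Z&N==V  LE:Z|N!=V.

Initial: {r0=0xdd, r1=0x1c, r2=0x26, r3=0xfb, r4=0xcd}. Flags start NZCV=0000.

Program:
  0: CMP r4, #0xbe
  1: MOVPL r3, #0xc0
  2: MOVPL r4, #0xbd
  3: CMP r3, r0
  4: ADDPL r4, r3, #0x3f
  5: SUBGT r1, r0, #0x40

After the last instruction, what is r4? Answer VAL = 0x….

VAL = 0xbd

0: ✓ CMP  NZCV=0010
1: ✓ MOVPL  r3←0xc0
2: ✓ MOVPL  r4←0xbd
3: ✓ CMP  NZCV=1000
4: · ADDPL
5: · SUBGT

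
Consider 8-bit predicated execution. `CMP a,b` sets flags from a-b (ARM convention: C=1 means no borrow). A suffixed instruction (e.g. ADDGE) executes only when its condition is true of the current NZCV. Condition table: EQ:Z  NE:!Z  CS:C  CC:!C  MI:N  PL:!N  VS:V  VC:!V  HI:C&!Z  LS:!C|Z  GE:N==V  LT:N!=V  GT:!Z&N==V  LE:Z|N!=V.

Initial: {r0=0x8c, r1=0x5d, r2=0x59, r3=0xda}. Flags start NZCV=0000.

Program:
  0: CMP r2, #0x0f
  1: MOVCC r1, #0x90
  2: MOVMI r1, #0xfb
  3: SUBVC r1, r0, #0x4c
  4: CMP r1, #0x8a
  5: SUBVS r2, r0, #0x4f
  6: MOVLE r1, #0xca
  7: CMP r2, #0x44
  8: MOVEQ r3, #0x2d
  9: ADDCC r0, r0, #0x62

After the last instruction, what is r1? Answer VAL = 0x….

[0] flags=0010 → (cmp)
[1] flags=0010 CC?F → skip
[2] flags=0010 MI?F → skip
[3] flags=0010 VC?T → r1=0x40
[4] flags=1001 → (cmp)
[5] flags=1001 VS?T → r2=0x3d
[6] flags=1001 LE?F → skip
[7] flags=1000 → (cmp)
[8] flags=1000 EQ?F → skip
[9] flags=1000 CC?T → r0=0xee

VAL = 0x40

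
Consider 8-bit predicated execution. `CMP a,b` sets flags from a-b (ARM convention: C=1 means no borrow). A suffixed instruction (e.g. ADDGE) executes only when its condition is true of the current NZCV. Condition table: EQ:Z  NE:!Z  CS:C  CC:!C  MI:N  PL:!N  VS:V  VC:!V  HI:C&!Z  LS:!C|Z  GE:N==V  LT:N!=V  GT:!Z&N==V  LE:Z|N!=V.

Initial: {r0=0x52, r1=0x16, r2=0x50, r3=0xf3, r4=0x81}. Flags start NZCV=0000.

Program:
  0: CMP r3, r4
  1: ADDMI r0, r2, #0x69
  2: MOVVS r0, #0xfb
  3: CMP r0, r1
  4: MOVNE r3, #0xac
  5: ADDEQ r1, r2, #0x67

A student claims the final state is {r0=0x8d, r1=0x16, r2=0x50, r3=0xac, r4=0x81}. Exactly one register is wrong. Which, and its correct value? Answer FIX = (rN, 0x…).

[0] flags=0010 → (cmp)
[1] flags=0010 MI?F → skip
[2] flags=0010 VS?F → skip
[3] flags=0010 → (cmp)
[4] flags=0010 NE?T → r3=0xac
[5] flags=0010 EQ?F → skip

FIX = (r0, 0x52)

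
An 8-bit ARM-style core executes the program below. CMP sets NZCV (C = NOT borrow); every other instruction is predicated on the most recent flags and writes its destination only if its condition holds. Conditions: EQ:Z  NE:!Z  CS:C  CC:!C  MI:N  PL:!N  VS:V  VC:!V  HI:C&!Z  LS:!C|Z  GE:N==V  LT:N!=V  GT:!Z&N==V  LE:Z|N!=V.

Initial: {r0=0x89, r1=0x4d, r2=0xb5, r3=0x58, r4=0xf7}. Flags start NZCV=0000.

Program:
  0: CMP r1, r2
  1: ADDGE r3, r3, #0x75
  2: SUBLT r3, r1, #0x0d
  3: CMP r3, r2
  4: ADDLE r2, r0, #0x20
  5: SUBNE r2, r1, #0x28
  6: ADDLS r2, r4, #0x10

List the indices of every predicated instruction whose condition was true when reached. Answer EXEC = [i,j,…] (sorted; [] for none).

0: ✓ CMP  NZCV=1001
1: ✓ ADDGE  r3←0xcd
2: · SUBLT
3: ✓ CMP  NZCV=0010
4: · ADDLE
5: ✓ SUBNE  r2←0x25
6: · ADDLS

EXEC = [1,5]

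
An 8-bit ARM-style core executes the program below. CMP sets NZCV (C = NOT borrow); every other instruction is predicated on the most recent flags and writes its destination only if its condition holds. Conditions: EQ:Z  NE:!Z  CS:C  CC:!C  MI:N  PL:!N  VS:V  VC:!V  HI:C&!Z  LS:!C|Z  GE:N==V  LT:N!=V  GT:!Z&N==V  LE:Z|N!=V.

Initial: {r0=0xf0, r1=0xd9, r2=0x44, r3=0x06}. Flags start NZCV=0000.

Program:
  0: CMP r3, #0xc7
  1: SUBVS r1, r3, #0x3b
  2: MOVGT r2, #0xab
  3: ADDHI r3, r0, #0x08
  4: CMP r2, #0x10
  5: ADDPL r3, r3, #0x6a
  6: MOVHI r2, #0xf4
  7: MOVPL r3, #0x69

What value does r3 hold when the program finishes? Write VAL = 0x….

[0] flags=0000 → (cmp)
[1] flags=0000 VS?F → skip
[2] flags=0000 GT?T → r2=0xab
[3] flags=0000 HI?F → skip
[4] flags=1010 → (cmp)
[5] flags=1010 PL?F → skip
[6] flags=1010 HI?T → r2=0xf4
[7] flags=1010 PL?F → skip

VAL = 0x06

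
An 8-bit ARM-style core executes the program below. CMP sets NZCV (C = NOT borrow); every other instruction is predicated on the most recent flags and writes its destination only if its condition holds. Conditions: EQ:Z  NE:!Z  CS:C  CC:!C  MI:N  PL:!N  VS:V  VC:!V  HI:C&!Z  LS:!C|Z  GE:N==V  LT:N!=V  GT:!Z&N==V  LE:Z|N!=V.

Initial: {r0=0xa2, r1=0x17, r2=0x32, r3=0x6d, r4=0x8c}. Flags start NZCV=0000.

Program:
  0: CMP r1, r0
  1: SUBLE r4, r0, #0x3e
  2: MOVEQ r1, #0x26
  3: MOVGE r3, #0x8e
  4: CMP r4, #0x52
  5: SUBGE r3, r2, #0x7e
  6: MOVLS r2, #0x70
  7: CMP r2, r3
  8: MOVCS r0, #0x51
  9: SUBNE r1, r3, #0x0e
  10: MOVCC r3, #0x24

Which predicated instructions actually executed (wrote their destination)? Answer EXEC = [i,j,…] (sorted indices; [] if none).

EXEC = [3,9,10]

0: ✓ CMP  NZCV=0000
1: · SUBLE
2: · MOVEQ
3: ✓ MOVGE  r3←0x8e
4: ✓ CMP  NZCV=0011
5: · SUBGE
6: · MOVLS
7: ✓ CMP  NZCV=1001
8: · MOVCS
9: ✓ SUBNE  r1←0x80
10: ✓ MOVCC  r3←0x24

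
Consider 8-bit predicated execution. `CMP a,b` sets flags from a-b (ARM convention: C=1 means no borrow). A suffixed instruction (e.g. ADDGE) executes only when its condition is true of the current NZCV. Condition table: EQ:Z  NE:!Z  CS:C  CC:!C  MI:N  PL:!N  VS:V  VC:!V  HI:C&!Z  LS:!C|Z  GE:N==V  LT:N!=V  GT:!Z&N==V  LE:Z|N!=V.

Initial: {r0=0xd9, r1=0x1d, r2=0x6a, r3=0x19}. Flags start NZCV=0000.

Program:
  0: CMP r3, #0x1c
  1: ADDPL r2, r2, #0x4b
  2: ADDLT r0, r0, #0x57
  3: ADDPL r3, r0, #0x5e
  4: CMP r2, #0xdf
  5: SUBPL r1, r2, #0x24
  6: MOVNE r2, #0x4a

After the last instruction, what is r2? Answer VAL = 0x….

0: ✓ CMP  NZCV=1000
1: · ADDPL
2: ✓ ADDLT  r0←0x30
3: · ADDPL
4: ✓ CMP  NZCV=1001
5: · SUBPL
6: ✓ MOVNE  r2←0x4a

VAL = 0x4a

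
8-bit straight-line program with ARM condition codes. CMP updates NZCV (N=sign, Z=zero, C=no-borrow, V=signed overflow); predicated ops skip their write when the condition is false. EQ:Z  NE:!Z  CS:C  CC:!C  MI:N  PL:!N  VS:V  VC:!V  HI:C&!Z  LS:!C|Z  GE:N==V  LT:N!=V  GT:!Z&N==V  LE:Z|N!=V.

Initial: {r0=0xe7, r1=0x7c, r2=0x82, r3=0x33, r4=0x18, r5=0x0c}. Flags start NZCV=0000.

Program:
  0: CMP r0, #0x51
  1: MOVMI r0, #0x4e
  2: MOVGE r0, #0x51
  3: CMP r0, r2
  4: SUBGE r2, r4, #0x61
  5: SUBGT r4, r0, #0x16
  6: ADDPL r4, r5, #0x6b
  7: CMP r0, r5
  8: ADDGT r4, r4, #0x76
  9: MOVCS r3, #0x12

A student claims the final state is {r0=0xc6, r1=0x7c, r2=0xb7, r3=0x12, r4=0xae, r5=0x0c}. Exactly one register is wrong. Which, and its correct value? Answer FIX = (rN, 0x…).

FIX = (r0, 0x4e)

0: ✓ CMP  NZCV=1010
1: ✓ MOVMI  r0←0x4e
2: · MOVGE
3: ✓ CMP  NZCV=1001
4: ✓ SUBGE  r2←0xb7
5: ✓ SUBGT  r4←0x38
6: · ADDPL
7: ✓ CMP  NZCV=0010
8: ✓ ADDGT  r4←0xae
9: ✓ MOVCS  r3←0x12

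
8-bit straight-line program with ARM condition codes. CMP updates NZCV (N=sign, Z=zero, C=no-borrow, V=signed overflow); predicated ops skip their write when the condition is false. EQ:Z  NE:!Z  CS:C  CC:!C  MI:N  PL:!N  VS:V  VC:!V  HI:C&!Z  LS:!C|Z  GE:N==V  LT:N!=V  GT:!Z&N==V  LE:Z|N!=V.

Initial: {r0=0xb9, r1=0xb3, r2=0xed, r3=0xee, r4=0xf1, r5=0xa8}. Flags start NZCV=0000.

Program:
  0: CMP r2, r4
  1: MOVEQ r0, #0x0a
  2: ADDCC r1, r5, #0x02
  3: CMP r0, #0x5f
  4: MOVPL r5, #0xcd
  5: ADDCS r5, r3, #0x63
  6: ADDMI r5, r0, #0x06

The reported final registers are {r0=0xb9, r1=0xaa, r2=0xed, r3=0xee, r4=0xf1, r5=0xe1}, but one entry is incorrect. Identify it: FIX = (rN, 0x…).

FIX = (r5, 0x51)

[0] flags=1000 → (cmp)
[1] flags=1000 EQ?F → skip
[2] flags=1000 CC?T → r1=0xaa
[3] flags=0011 → (cmp)
[4] flags=0011 PL?T → r5=0xcd
[5] flags=0011 CS?T → r5=0x51
[6] flags=0011 MI?F → skip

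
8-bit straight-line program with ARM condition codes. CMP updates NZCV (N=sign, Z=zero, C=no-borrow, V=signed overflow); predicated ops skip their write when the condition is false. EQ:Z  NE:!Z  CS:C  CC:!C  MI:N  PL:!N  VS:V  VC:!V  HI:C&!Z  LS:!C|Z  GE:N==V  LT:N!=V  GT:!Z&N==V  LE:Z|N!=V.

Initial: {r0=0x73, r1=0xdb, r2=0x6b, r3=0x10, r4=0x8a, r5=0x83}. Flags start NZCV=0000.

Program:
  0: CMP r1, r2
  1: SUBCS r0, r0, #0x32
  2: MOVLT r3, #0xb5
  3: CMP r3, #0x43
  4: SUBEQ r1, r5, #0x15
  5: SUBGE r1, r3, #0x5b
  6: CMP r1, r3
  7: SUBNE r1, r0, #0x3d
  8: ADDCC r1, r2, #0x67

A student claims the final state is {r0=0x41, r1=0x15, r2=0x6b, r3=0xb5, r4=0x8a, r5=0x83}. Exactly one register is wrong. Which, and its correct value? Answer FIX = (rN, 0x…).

[0] flags=0011 → (cmp)
[1] flags=0011 CS?T → r0=0x41
[2] flags=0011 LT?T → r3=0xb5
[3] flags=0011 → (cmp)
[4] flags=0011 EQ?F → skip
[5] flags=0011 GE?F → skip
[6] flags=0010 → (cmp)
[7] flags=0010 NE?T → r1=0x04
[8] flags=0010 CC?F → skip

FIX = (r1, 0x04)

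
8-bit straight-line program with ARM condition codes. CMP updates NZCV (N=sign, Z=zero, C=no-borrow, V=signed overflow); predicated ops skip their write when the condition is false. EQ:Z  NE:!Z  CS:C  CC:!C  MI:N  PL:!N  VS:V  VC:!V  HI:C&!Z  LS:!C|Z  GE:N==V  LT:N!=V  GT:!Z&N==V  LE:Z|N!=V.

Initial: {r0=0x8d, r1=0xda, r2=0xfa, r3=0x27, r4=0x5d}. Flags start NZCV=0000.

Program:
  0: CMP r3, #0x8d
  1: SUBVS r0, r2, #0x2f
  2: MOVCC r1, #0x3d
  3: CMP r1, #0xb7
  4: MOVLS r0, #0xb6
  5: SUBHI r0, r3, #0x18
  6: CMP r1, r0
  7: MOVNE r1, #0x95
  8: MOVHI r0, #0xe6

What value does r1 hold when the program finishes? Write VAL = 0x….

VAL = 0x95

[0] flags=1001 → (cmp)
[1] flags=1001 VS?T → r0=0xcb
[2] flags=1001 CC?T → r1=0x3d
[3] flags=1001 → (cmp)
[4] flags=1001 LS?T → r0=0xb6
[5] flags=1001 HI?F → skip
[6] flags=1001 → (cmp)
[7] flags=1001 NE?T → r1=0x95
[8] flags=1001 HI?F → skip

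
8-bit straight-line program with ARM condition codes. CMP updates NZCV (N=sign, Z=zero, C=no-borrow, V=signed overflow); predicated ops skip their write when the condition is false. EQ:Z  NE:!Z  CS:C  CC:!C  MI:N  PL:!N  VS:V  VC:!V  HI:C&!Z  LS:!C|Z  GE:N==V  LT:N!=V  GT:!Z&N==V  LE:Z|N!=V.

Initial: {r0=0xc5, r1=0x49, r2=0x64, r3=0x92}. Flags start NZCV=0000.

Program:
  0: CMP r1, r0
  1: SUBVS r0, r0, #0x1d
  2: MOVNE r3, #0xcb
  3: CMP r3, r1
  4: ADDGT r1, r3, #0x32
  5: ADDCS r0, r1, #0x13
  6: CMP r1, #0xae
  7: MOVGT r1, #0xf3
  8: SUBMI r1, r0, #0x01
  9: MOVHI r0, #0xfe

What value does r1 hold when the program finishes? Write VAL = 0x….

0: ✓ CMP  NZCV=1001
1: ✓ SUBVS  r0←0xa8
2: ✓ MOVNE  r3←0xcb
3: ✓ CMP  NZCV=1010
4: · ADDGT
5: ✓ ADDCS  r0←0x5c
6: ✓ CMP  NZCV=1001
7: ✓ MOVGT  r1←0xf3
8: ✓ SUBMI  r1←0x5b
9: · MOVHI

VAL = 0x5b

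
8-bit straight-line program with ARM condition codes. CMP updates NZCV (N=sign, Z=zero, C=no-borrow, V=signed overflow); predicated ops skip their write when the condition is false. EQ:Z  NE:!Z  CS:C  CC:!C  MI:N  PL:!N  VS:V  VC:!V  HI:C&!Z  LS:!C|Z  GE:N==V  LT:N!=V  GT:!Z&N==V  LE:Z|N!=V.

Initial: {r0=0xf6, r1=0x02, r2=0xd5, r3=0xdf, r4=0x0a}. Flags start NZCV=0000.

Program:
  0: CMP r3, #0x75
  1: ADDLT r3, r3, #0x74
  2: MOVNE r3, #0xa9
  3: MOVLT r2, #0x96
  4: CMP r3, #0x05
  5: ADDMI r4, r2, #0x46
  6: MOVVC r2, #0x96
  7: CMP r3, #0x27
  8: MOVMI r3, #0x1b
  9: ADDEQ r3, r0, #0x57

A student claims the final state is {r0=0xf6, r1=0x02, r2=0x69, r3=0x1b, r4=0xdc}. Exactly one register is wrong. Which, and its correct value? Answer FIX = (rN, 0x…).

FIX = (r2, 0x96)

[0] flags=0011 → (cmp)
[1] flags=0011 LT?T → r3=0x53
[2] flags=0011 NE?T → r3=0xa9
[3] flags=0011 LT?T → r2=0x96
[4] flags=1010 → (cmp)
[5] flags=1010 MI?T → r4=0xdc
[6] flags=1010 VC?T → r2=0x96
[7] flags=1010 → (cmp)
[8] flags=1010 MI?T → r3=0x1b
[9] flags=1010 EQ?F → skip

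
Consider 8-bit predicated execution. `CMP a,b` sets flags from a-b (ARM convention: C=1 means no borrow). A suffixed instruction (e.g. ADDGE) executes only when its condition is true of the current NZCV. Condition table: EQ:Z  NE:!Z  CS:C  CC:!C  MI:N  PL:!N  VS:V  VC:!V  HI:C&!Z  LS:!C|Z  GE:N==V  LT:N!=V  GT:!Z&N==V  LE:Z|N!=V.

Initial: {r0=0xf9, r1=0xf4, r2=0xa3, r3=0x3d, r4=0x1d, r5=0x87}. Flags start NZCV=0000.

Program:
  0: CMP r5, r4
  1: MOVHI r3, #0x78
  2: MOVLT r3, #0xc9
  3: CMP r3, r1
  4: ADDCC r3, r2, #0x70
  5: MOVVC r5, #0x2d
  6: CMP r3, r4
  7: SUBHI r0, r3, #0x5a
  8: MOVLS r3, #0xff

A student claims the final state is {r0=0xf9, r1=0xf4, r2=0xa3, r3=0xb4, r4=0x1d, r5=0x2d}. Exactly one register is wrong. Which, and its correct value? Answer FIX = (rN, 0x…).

[0] flags=0011 → (cmp)
[1] flags=0011 HI?T → r3=0x78
[2] flags=0011 LT?T → r3=0xc9
[3] flags=1000 → (cmp)
[4] flags=1000 CC?T → r3=0x13
[5] flags=1000 VC?T → r5=0x2d
[6] flags=1000 → (cmp)
[7] flags=1000 HI?F → skip
[8] flags=1000 LS?T → r3=0xff

FIX = (r3, 0xff)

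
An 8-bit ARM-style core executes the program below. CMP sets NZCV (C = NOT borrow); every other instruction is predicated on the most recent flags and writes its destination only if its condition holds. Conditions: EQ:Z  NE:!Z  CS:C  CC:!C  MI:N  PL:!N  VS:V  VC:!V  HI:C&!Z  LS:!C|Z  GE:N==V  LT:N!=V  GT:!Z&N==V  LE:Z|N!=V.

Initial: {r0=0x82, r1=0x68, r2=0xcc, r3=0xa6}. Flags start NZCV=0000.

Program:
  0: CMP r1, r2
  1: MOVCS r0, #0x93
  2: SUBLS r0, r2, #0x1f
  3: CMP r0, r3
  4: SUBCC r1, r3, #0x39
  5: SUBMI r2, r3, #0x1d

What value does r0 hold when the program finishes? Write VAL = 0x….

VAL = 0xad

0: ✓ CMP  NZCV=1001
1: · MOVCS
2: ✓ SUBLS  r0←0xad
3: ✓ CMP  NZCV=0010
4: · SUBCC
5: · SUBMI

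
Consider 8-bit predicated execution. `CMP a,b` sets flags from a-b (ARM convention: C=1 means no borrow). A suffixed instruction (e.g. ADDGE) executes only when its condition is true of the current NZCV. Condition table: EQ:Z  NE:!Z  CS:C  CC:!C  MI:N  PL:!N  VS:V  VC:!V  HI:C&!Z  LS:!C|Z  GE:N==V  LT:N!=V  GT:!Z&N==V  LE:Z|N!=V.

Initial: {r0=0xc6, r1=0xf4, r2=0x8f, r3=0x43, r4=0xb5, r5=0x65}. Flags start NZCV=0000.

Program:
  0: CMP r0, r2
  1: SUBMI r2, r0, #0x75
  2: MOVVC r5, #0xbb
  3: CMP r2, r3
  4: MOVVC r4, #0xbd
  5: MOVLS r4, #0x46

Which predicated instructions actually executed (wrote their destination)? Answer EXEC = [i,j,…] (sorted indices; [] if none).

EXEC = [2]

[0] flags=0010 → (cmp)
[1] flags=0010 MI?F → skip
[2] flags=0010 VC?T → r5=0xbb
[3] flags=0011 → (cmp)
[4] flags=0011 VC?F → skip
[5] flags=0011 LS?F → skip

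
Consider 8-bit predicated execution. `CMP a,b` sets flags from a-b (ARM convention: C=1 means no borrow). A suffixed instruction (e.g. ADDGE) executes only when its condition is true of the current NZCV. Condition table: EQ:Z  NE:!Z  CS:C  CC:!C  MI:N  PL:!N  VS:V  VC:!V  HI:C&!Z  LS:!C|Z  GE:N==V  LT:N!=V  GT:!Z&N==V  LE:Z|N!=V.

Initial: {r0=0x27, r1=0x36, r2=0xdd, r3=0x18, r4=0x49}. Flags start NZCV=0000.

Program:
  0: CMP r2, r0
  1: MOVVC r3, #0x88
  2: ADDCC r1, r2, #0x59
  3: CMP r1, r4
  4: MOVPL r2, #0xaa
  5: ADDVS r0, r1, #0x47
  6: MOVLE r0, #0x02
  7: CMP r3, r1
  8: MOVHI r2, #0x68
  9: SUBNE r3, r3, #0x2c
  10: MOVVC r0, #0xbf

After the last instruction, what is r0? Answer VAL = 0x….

[0] flags=1010 → (cmp)
[1] flags=1010 VC?T → r3=0x88
[2] flags=1010 CC?F → skip
[3] flags=1000 → (cmp)
[4] flags=1000 PL?F → skip
[5] flags=1000 VS?F → skip
[6] flags=1000 LE?T → r0=0x02
[7] flags=0011 → (cmp)
[8] flags=0011 HI?T → r2=0x68
[9] flags=0011 NE?T → r3=0x5c
[10] flags=0011 VC?F → skip

VAL = 0x02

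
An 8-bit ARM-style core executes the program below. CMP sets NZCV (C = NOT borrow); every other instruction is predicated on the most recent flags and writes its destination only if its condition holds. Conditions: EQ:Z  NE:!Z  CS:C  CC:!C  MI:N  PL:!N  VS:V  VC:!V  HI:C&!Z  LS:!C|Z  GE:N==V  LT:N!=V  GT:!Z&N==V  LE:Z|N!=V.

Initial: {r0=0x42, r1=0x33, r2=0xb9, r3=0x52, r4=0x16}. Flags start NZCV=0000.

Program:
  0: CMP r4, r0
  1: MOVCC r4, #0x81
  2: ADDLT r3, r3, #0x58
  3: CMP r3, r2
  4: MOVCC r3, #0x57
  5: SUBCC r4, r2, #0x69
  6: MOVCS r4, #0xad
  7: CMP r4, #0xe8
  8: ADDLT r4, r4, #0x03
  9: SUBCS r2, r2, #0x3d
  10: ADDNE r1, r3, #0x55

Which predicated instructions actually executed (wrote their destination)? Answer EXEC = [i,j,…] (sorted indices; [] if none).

0: ✓ CMP  NZCV=1000
1: ✓ MOVCC  r4←0x81
2: ✓ ADDLT  r3←0xaa
3: ✓ CMP  NZCV=1000
4: ✓ MOVCC  r3←0x57
5: ✓ SUBCC  r4←0x50
6: · MOVCS
7: ✓ CMP  NZCV=0000
8: · ADDLT
9: · SUBCS
10: ✓ ADDNE  r1←0xac

EXEC = [1,2,4,5,10]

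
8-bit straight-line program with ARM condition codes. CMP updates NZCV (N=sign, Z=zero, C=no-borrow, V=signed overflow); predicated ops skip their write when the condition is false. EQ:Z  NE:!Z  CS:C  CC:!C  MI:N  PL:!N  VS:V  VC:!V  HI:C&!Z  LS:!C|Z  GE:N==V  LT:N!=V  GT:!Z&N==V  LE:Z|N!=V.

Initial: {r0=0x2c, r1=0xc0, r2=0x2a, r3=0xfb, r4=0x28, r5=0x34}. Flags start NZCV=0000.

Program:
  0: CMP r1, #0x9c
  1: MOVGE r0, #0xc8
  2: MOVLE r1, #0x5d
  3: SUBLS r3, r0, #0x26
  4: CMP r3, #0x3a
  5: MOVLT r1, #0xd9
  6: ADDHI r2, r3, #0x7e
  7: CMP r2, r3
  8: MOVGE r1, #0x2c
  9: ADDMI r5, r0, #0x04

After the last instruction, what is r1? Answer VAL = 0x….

VAL = 0x2c

[0] flags=0010 → (cmp)
[1] flags=0010 GE?T → r0=0xc8
[2] flags=0010 LE?F → skip
[3] flags=0010 LS?F → skip
[4] flags=1010 → (cmp)
[5] flags=1010 LT?T → r1=0xd9
[6] flags=1010 HI?T → r2=0x79
[7] flags=0000 → (cmp)
[8] flags=0000 GE?T → r1=0x2c
[9] flags=0000 MI?F → skip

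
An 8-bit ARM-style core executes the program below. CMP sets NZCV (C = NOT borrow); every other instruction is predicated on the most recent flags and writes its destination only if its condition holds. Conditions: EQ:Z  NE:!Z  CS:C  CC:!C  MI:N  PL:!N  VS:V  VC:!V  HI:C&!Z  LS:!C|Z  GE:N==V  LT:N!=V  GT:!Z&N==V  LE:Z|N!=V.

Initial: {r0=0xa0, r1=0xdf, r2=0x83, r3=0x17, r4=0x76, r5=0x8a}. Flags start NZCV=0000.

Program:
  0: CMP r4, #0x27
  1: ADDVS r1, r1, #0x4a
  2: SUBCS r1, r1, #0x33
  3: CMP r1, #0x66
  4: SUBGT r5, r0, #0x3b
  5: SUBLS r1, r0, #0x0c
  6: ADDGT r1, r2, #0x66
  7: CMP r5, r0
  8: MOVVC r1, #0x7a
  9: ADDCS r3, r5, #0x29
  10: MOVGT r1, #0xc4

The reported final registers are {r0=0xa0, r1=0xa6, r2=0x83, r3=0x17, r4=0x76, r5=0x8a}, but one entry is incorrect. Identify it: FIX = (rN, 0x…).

0: ✓ CMP  NZCV=0010
1: · ADDVS
2: ✓ SUBCS  r1←0xac
3: ✓ CMP  NZCV=0011
4: · SUBGT
5: · SUBLS
6: · ADDGT
7: ✓ CMP  NZCV=1000
8: ✓ MOVVC  r1←0x7a
9: · ADDCS
10: · MOVGT

FIX = (r1, 0x7a)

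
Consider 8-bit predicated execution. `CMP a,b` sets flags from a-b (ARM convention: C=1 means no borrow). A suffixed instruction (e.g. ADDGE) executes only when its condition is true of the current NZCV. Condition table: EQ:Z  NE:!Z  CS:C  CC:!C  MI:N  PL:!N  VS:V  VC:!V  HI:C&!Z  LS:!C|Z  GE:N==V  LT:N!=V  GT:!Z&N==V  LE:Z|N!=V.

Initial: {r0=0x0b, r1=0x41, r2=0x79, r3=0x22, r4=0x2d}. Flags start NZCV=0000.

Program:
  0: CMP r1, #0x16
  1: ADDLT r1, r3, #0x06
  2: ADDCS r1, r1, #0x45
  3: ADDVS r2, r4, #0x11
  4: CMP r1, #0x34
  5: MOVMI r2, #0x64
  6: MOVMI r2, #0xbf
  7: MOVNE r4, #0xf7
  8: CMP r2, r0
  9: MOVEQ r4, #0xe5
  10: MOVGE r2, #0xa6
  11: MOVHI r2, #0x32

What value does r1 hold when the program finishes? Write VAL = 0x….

0: ✓ CMP  NZCV=0010
1: · ADDLT
2: ✓ ADDCS  r1←0x86
3: · ADDVS
4: ✓ CMP  NZCV=0011
5: · MOVMI
6: · MOVMI
7: ✓ MOVNE  r4←0xf7
8: ✓ CMP  NZCV=0010
9: · MOVEQ
10: ✓ MOVGE  r2←0xa6
11: ✓ MOVHI  r2←0x32

VAL = 0x86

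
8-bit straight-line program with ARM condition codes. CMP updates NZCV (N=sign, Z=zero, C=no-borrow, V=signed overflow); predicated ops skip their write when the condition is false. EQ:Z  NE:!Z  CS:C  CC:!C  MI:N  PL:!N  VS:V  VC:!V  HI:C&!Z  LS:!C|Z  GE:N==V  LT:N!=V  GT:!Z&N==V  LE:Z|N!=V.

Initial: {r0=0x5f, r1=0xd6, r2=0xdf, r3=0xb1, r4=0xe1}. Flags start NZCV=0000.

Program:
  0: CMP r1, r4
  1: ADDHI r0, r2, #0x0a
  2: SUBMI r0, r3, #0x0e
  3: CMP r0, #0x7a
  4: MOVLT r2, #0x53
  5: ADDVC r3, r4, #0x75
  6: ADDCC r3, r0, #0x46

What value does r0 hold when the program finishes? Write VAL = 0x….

0: ✓ CMP  NZCV=1000
1: · ADDHI
2: ✓ SUBMI  r0←0xa3
3: ✓ CMP  NZCV=0011
4: ✓ MOVLT  r2←0x53
5: · ADDVC
6: · ADDCC

VAL = 0xa3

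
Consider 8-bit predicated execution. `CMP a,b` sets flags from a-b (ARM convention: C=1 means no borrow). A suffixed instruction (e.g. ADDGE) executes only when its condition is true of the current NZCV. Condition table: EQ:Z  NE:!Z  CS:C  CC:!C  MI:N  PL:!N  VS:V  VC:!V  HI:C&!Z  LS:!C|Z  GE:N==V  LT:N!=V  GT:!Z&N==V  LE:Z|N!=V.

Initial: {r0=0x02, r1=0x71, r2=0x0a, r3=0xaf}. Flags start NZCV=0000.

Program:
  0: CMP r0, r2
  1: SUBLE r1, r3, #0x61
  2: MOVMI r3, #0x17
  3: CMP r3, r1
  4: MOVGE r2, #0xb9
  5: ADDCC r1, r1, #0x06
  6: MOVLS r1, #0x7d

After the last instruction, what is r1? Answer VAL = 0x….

[0] flags=1000 → (cmp)
[1] flags=1000 LE?T → r1=0x4e
[2] flags=1000 MI?T → r3=0x17
[3] flags=1000 → (cmp)
[4] flags=1000 GE?F → skip
[5] flags=1000 CC?T → r1=0x54
[6] flags=1000 LS?T → r1=0x7d

VAL = 0x7d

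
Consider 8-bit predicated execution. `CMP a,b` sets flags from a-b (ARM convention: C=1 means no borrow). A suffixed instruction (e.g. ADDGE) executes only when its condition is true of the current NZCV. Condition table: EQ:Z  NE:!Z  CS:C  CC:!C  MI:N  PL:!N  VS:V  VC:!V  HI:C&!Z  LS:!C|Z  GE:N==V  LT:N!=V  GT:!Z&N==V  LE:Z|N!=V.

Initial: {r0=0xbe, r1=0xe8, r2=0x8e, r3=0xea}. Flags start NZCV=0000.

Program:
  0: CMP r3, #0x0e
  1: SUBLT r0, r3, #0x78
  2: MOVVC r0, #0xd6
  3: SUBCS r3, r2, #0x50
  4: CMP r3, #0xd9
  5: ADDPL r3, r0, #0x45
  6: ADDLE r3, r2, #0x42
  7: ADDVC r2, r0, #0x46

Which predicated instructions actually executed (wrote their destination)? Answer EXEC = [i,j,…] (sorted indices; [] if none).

EXEC = [1,2,3,5,7]

[0] flags=1010 → (cmp)
[1] flags=1010 LT?T → r0=0x72
[2] flags=1010 VC?T → r0=0xd6
[3] flags=1010 CS?T → r3=0x3e
[4] flags=0000 → (cmp)
[5] flags=0000 PL?T → r3=0x1b
[6] flags=0000 LE?F → skip
[7] flags=0000 VC?T → r2=0x1c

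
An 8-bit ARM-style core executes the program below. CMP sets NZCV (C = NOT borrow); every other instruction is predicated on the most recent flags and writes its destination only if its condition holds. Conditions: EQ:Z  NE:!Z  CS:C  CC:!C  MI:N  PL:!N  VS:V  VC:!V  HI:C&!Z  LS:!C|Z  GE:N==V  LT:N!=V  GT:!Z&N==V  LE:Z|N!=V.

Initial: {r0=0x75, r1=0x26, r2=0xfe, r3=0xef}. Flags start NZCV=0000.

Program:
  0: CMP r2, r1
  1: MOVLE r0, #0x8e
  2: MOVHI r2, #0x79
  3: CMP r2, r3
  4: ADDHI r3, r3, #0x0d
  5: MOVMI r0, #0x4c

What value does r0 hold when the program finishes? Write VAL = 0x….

VAL = 0x4c

0: ✓ CMP  NZCV=1010
1: ✓ MOVLE  r0←0x8e
2: ✓ MOVHI  r2←0x79
3: ✓ CMP  NZCV=1001
4: · ADDHI
5: ✓ MOVMI  r0←0x4c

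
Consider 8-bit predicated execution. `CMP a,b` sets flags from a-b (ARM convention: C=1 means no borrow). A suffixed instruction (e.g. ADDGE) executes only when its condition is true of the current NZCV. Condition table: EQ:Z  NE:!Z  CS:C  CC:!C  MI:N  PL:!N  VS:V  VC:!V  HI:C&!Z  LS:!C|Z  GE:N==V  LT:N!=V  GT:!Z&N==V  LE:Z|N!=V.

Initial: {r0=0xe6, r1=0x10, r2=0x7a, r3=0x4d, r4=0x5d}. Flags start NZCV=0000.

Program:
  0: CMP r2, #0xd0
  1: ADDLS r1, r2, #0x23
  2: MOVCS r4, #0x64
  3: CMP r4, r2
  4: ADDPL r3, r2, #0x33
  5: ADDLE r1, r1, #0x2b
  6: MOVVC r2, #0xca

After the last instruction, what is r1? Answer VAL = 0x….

0: ✓ CMP  NZCV=1001
1: ✓ ADDLS  r1←0x9d
2: · MOVCS
3: ✓ CMP  NZCV=1000
4: · ADDPL
5: ✓ ADDLE  r1←0xc8
6: ✓ MOVVC  r2←0xca

VAL = 0xc8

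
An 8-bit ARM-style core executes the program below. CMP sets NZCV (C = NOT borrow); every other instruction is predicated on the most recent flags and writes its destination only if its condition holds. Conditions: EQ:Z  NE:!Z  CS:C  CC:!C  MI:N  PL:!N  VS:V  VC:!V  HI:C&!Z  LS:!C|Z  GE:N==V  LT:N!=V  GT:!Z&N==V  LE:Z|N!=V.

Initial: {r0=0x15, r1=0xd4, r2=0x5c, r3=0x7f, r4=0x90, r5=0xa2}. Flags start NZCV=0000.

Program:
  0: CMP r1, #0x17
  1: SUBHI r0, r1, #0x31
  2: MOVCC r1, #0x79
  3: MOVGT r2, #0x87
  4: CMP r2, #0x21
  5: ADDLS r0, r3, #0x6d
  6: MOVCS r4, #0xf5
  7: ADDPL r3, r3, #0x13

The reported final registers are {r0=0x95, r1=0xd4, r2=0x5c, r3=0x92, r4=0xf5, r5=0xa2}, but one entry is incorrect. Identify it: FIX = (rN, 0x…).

[0] flags=1010 → (cmp)
[1] flags=1010 HI?T → r0=0xa3
[2] flags=1010 CC?F → skip
[3] flags=1010 GT?F → skip
[4] flags=0010 → (cmp)
[5] flags=0010 LS?F → skip
[6] flags=0010 CS?T → r4=0xf5
[7] flags=0010 PL?T → r3=0x92

FIX = (r0, 0xa3)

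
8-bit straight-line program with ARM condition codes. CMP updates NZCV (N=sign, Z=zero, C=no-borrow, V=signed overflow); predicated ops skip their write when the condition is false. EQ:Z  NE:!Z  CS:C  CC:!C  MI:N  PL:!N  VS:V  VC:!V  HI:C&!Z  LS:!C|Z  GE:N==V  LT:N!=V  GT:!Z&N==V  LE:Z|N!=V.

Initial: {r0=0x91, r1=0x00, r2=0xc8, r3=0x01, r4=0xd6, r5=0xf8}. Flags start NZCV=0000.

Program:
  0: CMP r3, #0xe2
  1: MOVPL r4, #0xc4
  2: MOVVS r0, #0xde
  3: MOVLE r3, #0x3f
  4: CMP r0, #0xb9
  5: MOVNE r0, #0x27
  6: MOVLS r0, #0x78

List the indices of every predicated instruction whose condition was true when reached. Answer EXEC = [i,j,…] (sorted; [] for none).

[0] flags=0000 → (cmp)
[1] flags=0000 PL?T → r4=0xc4
[2] flags=0000 VS?F → skip
[3] flags=0000 LE?F → skip
[4] flags=1000 → (cmp)
[5] flags=1000 NE?T → r0=0x27
[6] flags=1000 LS?T → r0=0x78

EXEC = [1,5,6]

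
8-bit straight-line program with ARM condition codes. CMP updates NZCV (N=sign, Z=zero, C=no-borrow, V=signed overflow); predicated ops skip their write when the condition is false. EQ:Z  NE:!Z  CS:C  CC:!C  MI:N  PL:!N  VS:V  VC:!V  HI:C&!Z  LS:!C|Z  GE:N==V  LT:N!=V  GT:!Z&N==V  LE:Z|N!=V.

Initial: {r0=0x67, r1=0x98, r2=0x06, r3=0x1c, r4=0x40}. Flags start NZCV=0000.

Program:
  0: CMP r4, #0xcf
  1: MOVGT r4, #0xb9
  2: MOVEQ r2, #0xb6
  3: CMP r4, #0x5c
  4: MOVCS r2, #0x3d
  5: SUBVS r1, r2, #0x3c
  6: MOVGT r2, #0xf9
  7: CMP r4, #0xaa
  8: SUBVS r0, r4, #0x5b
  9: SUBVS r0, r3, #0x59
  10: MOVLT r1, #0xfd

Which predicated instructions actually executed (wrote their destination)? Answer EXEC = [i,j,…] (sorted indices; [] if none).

0: ✓ CMP  NZCV=0000
1: ✓ MOVGT  r4←0xb9
2: · MOVEQ
3: ✓ CMP  NZCV=0011
4: ✓ MOVCS  r2←0x3d
5: ✓ SUBVS  r1←0x01
6: · MOVGT
7: ✓ CMP  NZCV=0010
8: · SUBVS
9: · SUBVS
10: · MOVLT

EXEC = [1,4,5]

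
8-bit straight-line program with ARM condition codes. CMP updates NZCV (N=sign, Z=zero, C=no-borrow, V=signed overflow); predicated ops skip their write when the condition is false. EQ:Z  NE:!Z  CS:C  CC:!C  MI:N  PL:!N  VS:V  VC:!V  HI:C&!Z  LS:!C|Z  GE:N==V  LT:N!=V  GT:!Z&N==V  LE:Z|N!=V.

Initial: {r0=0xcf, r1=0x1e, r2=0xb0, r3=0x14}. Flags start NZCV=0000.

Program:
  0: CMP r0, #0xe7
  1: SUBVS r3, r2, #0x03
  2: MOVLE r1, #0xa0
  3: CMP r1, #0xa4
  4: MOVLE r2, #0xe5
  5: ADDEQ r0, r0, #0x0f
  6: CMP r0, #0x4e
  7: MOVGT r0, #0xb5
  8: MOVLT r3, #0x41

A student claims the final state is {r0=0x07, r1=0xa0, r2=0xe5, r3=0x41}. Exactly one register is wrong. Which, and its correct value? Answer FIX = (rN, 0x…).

0: ✓ CMP  NZCV=1000
1: · SUBVS
2: ✓ MOVLE  r1←0xa0
3: ✓ CMP  NZCV=1000
4: ✓ MOVLE  r2←0xe5
5: · ADDEQ
6: ✓ CMP  NZCV=1010
7: · MOVGT
8: ✓ MOVLT  r3←0x41

FIX = (r0, 0xcf)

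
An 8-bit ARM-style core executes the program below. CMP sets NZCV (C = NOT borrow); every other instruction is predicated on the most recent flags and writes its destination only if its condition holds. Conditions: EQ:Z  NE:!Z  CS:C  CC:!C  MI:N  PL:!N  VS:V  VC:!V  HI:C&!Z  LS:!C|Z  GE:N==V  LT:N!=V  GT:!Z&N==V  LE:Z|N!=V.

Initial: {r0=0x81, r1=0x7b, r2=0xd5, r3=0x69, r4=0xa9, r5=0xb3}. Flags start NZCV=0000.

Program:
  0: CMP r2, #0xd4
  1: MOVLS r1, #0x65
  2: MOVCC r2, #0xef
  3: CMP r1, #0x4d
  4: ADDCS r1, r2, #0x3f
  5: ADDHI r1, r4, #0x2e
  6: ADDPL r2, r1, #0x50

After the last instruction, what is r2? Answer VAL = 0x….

0: ✓ CMP  NZCV=0010
1: · MOVLS
2: · MOVCC
3: ✓ CMP  NZCV=0010
4: ✓ ADDCS  r1←0x14
5: ✓ ADDHI  r1←0xd7
6: ✓ ADDPL  r2←0x27

VAL = 0x27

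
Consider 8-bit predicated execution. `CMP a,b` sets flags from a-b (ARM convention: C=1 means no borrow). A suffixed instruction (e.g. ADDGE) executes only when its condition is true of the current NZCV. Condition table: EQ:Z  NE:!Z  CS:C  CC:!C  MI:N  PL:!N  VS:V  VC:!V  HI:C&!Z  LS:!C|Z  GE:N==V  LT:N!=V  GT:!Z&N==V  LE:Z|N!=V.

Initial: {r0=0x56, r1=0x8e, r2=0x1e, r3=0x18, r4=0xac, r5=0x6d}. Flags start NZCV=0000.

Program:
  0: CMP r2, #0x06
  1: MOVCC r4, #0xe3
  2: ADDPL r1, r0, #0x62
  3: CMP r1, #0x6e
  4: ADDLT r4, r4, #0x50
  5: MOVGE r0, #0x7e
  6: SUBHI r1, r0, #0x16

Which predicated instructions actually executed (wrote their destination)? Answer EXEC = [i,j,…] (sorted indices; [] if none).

EXEC = [2,4,6]

[0] flags=0010 → (cmp)
[1] flags=0010 CC?F → skip
[2] flags=0010 PL?T → r1=0xb8
[3] flags=0011 → (cmp)
[4] flags=0011 LT?T → r4=0xfc
[5] flags=0011 GE?F → skip
[6] flags=0011 HI?T → r1=0x40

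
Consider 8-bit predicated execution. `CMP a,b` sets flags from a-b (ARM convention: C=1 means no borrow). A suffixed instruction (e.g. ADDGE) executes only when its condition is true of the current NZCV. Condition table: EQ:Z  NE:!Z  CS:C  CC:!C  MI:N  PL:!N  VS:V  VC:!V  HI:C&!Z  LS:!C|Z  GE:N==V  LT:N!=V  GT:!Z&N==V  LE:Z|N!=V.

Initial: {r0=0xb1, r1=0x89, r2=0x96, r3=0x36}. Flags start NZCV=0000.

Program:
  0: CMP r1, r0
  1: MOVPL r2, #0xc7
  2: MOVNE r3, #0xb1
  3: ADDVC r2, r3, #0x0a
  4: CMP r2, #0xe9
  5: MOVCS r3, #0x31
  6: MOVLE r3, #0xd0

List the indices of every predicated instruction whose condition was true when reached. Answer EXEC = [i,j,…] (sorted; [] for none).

0: ✓ CMP  NZCV=1000
1: · MOVPL
2: ✓ MOVNE  r3←0xb1
3: ✓ ADDVC  r2←0xbb
4: ✓ CMP  NZCV=1000
5: · MOVCS
6: ✓ MOVLE  r3←0xd0

EXEC = [2,3,6]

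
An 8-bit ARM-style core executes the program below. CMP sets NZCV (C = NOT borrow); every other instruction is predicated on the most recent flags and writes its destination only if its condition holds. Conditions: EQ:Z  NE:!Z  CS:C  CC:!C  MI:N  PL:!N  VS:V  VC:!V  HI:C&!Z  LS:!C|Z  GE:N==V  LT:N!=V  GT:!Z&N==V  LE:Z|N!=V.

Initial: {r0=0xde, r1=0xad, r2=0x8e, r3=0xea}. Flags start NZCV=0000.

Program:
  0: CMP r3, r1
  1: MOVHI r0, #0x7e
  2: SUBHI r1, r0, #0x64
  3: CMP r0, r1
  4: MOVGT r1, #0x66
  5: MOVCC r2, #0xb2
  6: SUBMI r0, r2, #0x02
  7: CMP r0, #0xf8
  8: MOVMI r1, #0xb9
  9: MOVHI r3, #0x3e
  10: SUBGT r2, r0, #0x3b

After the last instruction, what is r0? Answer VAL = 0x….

VAL = 0x7e

[0] flags=0010 → (cmp)
[1] flags=0010 HI?T → r0=0x7e
[2] flags=0010 HI?T → r1=0x1a
[3] flags=0010 → (cmp)
[4] flags=0010 GT?T → r1=0x66
[5] flags=0010 CC?F → skip
[6] flags=0010 MI?F → skip
[7] flags=1001 → (cmp)
[8] flags=1001 MI?T → r1=0xb9
[9] flags=1001 HI?F → skip
[10] flags=1001 GT?T → r2=0x43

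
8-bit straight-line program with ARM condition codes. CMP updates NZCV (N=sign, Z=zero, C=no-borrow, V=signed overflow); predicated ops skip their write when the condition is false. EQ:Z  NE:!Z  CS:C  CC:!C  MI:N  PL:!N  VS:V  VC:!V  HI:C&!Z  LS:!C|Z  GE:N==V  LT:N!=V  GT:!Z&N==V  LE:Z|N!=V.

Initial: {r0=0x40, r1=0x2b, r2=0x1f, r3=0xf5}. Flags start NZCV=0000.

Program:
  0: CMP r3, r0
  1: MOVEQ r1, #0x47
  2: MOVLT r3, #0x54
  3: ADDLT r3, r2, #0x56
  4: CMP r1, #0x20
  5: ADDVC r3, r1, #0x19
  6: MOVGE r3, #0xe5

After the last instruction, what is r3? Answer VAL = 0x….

VAL = 0xe5

[0] flags=1010 → (cmp)
[1] flags=1010 EQ?F → skip
[2] flags=1010 LT?T → r3=0x54
[3] flags=1010 LT?T → r3=0x75
[4] flags=0010 → (cmp)
[5] flags=0010 VC?T → r3=0x44
[6] flags=0010 GE?T → r3=0xe5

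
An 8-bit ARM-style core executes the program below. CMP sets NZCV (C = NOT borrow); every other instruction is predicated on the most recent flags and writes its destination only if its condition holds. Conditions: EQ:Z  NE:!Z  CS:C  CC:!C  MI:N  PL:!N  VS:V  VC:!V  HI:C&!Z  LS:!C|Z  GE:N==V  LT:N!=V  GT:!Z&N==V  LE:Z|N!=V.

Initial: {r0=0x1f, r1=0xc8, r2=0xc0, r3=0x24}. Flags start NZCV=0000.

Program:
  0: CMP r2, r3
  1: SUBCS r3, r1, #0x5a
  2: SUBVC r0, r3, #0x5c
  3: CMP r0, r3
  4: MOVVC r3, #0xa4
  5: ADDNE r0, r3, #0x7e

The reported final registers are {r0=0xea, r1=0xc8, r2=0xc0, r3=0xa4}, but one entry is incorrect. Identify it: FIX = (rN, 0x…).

[0] flags=1010 → (cmp)
[1] flags=1010 CS?T → r3=0x6e
[2] flags=1010 VC?T → r0=0x12
[3] flags=1000 → (cmp)
[4] flags=1000 VC?T → r3=0xa4
[5] flags=1000 NE?T → r0=0x22

FIX = (r0, 0x22)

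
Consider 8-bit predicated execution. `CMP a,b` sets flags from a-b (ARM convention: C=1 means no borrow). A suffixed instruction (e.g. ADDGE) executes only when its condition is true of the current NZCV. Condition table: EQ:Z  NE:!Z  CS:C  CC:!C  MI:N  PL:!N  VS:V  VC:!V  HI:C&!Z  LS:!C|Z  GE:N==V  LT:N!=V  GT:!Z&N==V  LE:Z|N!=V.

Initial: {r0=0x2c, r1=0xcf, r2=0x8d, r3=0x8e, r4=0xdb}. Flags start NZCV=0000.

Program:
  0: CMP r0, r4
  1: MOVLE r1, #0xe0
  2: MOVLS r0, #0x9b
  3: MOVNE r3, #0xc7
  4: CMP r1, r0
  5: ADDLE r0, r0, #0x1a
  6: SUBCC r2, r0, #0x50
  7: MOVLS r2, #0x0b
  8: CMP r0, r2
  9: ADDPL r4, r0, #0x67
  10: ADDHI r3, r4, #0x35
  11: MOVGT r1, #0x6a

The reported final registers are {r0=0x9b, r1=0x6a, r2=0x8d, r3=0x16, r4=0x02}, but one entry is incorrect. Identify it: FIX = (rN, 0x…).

[0] flags=0000 → (cmp)
[1] flags=0000 LE?F → skip
[2] flags=0000 LS?T → r0=0x9b
[3] flags=0000 NE?T → r3=0xc7
[4] flags=0010 → (cmp)
[5] flags=0010 LE?F → skip
[6] flags=0010 CC?F → skip
[7] flags=0010 LS?F → skip
[8] flags=0010 → (cmp)
[9] flags=0010 PL?T → r4=0x02
[10] flags=0010 HI?T → r3=0x37
[11] flags=0010 GT?T → r1=0x6a

FIX = (r3, 0x37)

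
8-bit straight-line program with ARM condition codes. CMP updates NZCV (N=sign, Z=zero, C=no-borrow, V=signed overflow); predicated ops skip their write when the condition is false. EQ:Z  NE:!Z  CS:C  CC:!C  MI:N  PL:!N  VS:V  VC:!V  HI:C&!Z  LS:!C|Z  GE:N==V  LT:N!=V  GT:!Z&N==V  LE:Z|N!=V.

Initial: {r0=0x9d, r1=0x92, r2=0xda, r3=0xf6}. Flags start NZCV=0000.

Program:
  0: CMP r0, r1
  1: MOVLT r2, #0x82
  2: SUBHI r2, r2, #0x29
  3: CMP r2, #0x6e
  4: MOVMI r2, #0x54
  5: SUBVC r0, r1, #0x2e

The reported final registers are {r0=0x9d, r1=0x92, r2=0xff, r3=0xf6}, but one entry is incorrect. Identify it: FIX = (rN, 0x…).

[0] flags=0010 → (cmp)
[1] flags=0010 LT?F → skip
[2] flags=0010 HI?T → r2=0xb1
[3] flags=0011 → (cmp)
[4] flags=0011 MI?F → skip
[5] flags=0011 VC?F → skip

FIX = (r2, 0xb1)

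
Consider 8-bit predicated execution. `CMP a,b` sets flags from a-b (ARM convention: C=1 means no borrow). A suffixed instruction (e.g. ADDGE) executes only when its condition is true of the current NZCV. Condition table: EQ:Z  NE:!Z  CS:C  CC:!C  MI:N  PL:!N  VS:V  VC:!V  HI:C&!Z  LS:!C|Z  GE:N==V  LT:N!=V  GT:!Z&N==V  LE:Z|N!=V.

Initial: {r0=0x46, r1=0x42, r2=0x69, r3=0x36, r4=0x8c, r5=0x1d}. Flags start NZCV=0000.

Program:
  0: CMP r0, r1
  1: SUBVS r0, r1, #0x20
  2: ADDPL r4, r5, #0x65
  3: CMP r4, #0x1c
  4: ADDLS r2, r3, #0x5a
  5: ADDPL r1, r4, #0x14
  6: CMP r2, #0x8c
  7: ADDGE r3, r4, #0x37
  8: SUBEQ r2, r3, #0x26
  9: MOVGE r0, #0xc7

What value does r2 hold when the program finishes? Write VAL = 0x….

0: ✓ CMP  NZCV=0010
1: · SUBVS
2: ✓ ADDPL  r4←0x82
3: ✓ CMP  NZCV=0011
4: · ADDLS
5: ✓ ADDPL  r1←0x96
6: ✓ CMP  NZCV=1001
7: ✓ ADDGE  r3←0xb9
8: · SUBEQ
9: ✓ MOVGE  r0←0xc7

VAL = 0x69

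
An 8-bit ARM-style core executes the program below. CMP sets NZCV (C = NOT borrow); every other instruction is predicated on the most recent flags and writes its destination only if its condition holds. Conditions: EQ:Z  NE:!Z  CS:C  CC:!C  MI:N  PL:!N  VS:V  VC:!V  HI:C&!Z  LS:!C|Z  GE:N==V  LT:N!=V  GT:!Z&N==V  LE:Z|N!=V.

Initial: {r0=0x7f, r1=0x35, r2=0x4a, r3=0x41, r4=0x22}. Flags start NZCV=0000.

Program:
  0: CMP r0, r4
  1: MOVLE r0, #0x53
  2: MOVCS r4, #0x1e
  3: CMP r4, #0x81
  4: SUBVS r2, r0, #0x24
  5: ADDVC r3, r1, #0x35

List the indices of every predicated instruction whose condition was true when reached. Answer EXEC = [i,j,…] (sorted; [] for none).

EXEC = [2,4]

[0] flags=0010 → (cmp)
[1] flags=0010 LE?F → skip
[2] flags=0010 CS?T → r4=0x1e
[3] flags=1001 → (cmp)
[4] flags=1001 VS?T → r2=0x5b
[5] flags=1001 VC?F → skip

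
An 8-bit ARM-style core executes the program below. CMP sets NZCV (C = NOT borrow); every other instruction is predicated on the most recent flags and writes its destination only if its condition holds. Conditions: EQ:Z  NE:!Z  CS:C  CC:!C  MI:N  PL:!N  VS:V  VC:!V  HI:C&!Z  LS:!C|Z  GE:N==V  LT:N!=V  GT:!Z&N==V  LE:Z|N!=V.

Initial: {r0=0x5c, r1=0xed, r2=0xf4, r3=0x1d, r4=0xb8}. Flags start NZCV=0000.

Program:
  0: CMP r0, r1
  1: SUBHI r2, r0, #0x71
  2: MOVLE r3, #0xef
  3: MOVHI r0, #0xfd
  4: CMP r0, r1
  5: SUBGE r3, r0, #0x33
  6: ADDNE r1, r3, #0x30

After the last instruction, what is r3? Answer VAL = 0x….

0: ✓ CMP  NZCV=0000
1: · SUBHI
2: · MOVLE
3: · MOVHI
4: ✓ CMP  NZCV=0000
5: ✓ SUBGE  r3←0x29
6: ✓ ADDNE  r1←0x59

VAL = 0x29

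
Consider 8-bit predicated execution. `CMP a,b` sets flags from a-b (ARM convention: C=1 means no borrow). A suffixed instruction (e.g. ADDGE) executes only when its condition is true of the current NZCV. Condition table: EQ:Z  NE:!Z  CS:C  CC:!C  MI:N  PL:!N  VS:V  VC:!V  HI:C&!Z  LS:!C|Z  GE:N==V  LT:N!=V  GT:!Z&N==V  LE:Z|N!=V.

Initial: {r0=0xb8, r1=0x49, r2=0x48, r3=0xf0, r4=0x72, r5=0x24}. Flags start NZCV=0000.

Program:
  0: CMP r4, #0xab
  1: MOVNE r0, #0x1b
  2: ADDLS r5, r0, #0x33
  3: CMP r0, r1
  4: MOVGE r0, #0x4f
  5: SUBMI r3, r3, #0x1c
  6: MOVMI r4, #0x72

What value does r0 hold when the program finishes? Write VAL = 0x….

VAL = 0x1b

0: ✓ CMP  NZCV=1001
1: ✓ MOVNE  r0←0x1b
2: ✓ ADDLS  r5←0x4e
3: ✓ CMP  NZCV=1000
4: · MOVGE
5: ✓ SUBMI  r3←0xd4
6: ✓ MOVMI  r4←0x72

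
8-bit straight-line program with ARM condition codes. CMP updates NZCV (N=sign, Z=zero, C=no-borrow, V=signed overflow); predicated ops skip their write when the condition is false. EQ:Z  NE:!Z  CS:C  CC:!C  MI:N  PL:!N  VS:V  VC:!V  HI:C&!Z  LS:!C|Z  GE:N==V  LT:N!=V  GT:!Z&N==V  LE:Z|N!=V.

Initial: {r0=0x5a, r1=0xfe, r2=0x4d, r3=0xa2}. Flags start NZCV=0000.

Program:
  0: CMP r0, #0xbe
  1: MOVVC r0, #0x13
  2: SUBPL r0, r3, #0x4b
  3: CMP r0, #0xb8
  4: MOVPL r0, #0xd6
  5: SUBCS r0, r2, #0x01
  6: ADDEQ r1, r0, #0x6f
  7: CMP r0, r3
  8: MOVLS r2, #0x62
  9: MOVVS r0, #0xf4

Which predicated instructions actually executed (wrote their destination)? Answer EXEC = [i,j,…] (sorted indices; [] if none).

EXEC = [8,9]

[0] flags=1001 → (cmp)
[1] flags=1001 VC?F → skip
[2] flags=1001 PL?F → skip
[3] flags=1001 → (cmp)
[4] flags=1001 PL?F → skip
[5] flags=1001 CS?F → skip
[6] flags=1001 EQ?F → skip
[7] flags=1001 → (cmp)
[8] flags=1001 LS?T → r2=0x62
[9] flags=1001 VS?T → r0=0xf4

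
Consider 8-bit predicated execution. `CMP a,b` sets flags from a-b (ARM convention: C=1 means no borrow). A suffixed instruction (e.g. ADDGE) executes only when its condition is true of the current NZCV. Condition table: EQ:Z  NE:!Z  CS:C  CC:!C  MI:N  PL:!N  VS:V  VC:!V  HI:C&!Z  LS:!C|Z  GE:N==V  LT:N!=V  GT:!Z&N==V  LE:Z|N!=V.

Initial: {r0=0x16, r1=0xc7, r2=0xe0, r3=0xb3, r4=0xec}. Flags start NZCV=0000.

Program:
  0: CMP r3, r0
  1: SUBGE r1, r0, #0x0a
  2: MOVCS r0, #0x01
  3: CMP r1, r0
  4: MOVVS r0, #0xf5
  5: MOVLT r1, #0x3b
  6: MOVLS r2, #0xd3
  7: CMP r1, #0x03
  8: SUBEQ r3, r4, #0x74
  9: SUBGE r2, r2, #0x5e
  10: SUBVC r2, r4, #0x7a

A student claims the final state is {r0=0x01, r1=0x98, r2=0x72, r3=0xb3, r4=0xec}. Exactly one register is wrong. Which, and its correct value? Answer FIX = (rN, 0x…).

[0] flags=1010 → (cmp)
[1] flags=1010 GE?F → skip
[2] flags=1010 CS?T → r0=0x01
[3] flags=1010 → (cmp)
[4] flags=1010 VS?F → skip
[5] flags=1010 LT?T → r1=0x3b
[6] flags=1010 LS?F → skip
[7] flags=0010 → (cmp)
[8] flags=0010 EQ?F → skip
[9] flags=0010 GE?T → r2=0x82
[10] flags=0010 VC?T → r2=0x72

FIX = (r1, 0x3b)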